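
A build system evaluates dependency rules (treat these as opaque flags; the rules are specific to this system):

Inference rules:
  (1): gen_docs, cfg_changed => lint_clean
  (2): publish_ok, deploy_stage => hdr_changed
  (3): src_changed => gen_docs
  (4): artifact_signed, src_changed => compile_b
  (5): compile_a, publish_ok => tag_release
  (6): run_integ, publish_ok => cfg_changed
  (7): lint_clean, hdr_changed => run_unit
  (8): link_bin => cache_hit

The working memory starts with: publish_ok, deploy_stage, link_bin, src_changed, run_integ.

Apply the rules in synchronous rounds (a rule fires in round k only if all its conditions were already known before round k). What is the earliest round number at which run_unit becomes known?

3

Round 1: (2) [publish_ok, deploy_stage => hdr_changed]; (3) [src_changed => gen_docs]; (6) [run_integ, publish_ok => cfg_changed]; (8) [link_bin => cache_hit]. New: hdr_changed, gen_docs, cfg_changed, cache_hit.
Round 2: (1) [gen_docs, cfg_changed => lint_clean]. New: lint_clean.
Round 3: (7) [lint_clean, hdr_changed => run_unit]. New: run_unit.
run_unit first appears in round 3.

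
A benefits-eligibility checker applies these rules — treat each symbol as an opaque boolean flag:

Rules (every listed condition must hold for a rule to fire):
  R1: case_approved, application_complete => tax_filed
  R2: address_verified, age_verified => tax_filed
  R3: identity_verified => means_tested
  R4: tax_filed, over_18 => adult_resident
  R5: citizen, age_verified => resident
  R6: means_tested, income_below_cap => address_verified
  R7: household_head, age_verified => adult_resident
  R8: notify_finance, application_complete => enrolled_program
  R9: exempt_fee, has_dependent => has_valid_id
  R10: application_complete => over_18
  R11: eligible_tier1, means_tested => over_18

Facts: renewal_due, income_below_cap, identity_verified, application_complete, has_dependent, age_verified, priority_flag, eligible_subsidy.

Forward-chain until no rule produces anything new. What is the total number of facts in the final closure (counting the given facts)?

13

Round 1: R3 [identity_verified => means_tested]; R10 [application_complete => over_18]. Adds means_tested, over_18.
Round 2: R6 [means_tested, income_below_cap => address_verified]. Adds address_verified.
Round 3: R2 [address_verified, age_verified => tax_filed]. Adds tax_filed.
Round 4: R4 [tax_filed, over_18 => adult_resident]. Adds adult_resident.
Closure: {address_verified, adult_resident, age_verified, application_complete, eligible_subsidy, has_dependent, identity_verified, income_below_cap, means_tested, over_18, priority_flag, renewal_due, tax_filed} — 13 facts.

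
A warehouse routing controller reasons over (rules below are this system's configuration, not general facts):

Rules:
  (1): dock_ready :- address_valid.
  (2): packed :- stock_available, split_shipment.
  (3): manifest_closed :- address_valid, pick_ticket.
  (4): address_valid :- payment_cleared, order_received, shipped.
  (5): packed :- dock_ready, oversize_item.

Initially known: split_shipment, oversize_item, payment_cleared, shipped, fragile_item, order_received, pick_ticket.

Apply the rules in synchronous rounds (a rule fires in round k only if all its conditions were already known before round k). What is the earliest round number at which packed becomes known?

Round 1 fires (4), giving address_valid.
Round 2 fires (1), (3), giving dock_ready, manifest_closed.
Round 3 fires (5), giving packed.
packed first appears in round 3.

3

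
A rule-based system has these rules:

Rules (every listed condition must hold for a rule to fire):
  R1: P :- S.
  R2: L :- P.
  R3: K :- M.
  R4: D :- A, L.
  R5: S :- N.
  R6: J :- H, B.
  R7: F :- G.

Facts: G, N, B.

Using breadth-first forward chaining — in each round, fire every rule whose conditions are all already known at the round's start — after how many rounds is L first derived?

3

Round 1 fires R5, R7, giving S, F.
Round 2 fires R1, giving P.
Round 3 fires R2, giving L.
L first appears in round 3.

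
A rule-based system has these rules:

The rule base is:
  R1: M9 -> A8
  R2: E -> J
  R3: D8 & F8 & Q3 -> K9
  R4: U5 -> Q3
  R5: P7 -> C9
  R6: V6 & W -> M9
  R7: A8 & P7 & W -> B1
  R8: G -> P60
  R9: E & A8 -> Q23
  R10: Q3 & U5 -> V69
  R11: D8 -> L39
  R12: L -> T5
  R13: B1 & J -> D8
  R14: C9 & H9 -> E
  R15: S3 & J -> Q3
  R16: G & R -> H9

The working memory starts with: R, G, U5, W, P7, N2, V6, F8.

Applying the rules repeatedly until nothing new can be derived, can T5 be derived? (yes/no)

no

Round 1 fires R4, R5, R6, R8, R16, giving Q3, C9, M9, P60, H9.
Round 2 fires R1, R10, R14, giving A8, V69, E.
Round 3 fires R2, R7, R9, giving J, B1, Q23.
Round 4 fires R13, giving D8.
Round 5 fires R3, R11, giving K9, L39.
Fixed point reached. T5 is concluded only by R12; R12 needs L (never derived).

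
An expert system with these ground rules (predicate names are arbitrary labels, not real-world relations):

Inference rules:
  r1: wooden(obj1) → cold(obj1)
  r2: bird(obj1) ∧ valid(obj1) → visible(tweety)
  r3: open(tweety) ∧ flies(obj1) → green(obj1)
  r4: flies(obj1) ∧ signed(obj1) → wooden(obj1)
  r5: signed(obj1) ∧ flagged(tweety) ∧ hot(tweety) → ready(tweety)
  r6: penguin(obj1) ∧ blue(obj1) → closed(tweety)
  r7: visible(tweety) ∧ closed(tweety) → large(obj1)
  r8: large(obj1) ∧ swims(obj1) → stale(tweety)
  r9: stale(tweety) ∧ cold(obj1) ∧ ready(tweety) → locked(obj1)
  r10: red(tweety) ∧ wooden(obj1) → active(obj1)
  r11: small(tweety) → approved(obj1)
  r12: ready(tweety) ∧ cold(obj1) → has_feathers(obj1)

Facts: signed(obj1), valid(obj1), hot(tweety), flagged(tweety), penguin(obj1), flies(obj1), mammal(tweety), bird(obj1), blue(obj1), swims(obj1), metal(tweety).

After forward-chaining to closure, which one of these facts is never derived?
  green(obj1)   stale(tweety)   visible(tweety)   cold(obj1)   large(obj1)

green(obj1)

[1] r2 [bird(obj1) ∧ valid(obj1) → visible(tweety)]; r4 [flies(obj1) ∧ signed(obj1) → wooden(obj1)]; r5 [signed(obj1) ∧ flagged(tweety) ∧ hot(tweety) → ready(tweety)]; r6 [penguin(obj1) ∧ blue(obj1) → closed(tweety)]. ⇒ new: visible(tweety), wooden(obj1), ready(tweety), closed(tweety).
[2] r1 [wooden(obj1) → cold(obj1)]; r7 [visible(tweety) ∧ closed(tweety) → large(obj1)]. ⇒ new: cold(obj1), large(obj1).
[3] r8 [large(obj1) ∧ swims(obj1) → stale(tweety)]; r12 [ready(tweety) ∧ cold(obj1) → has_feathers(obj1)]. ⇒ new: stale(tweety), has_feathers(obj1).
[4] r9 [stale(tweety) ∧ cold(obj1) ∧ ready(tweety) → locked(obj1)]. ⇒ new: locked(obj1).
Derived: large(obj1) (round 2), visible(tweety) (round 1), stale(tweety) (round 3), cold(obj1) (round 2). green(obj1) never appears in any round.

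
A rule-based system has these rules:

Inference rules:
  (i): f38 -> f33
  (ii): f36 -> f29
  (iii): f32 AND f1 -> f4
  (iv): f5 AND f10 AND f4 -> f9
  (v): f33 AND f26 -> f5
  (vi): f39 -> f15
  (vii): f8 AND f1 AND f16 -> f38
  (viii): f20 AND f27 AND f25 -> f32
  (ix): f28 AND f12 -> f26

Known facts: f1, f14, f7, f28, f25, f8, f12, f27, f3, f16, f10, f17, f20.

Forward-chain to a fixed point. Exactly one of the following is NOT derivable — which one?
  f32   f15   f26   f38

Round 1: (vii) [f8 AND f1 AND f16 -> f38]; (viii) [f20 AND f27 AND f25 -> f32]; (ix) [f28 AND f12 -> f26]. Adds f38, f32, f26.
Round 2: (i) [f38 -> f33]; (iii) [f32 AND f1 -> f4]. Adds f33, f4.
Round 3: (v) [f33 AND f26 -> f5]. Adds f5.
Round 4: (iv) [f5 AND f10 AND f4 -> f9]. Adds f9.
Derived: f32 (round 1), f38 (round 1), f26 (round 1). f15 never appears in any round.

f15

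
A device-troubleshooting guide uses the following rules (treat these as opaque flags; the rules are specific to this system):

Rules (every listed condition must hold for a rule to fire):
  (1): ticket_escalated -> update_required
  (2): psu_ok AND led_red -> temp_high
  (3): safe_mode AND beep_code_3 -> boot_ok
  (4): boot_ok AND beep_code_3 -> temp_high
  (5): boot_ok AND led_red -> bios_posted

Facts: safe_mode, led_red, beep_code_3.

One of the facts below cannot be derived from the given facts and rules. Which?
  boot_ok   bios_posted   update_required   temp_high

Round 1: (3) [safe_mode AND beep_code_3 -> boot_ok]. New: boot_ok.
Round 2: (4) [boot_ok AND beep_code_3 -> temp_high]; (5) [boot_ok AND led_red -> bios_posted]. New: temp_high, bios_posted.
Derived: bios_posted (round 2), temp_high (round 2), boot_ok (round 1). update_required never appears in any round.

update_required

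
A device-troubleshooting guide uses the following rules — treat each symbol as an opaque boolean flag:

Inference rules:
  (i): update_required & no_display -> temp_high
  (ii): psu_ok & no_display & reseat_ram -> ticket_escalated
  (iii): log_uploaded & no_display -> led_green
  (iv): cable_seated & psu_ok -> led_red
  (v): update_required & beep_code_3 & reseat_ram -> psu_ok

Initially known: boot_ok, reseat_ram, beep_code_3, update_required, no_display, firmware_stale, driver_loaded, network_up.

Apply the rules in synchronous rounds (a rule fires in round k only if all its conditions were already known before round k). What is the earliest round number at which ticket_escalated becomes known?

2

Round 1 fires (i), (v), giving temp_high, psu_ok.
Round 2 fires (ii), giving ticket_escalated.
ticket_escalated first appears in round 2.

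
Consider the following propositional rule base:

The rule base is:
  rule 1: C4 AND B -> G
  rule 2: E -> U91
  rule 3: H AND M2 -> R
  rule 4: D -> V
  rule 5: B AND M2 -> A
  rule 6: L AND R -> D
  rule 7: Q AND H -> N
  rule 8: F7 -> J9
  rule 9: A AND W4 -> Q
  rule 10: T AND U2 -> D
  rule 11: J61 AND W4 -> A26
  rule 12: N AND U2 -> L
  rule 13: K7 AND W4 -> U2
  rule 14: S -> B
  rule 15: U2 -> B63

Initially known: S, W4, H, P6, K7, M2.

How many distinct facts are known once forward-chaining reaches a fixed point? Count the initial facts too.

16

Round 1 — rule 3, rule 13, rule 14, derive R, U2, B.
Round 2 — rule 5, rule 15, derive A, B63.
Round 3 — rule 9, derive Q.
Round 4 — rule 7, derive N.
Round 5 — rule 12, derive L.
Round 6 — rule 6, derive D.
Round 7 — rule 4, derive V.
Closure: {A, B, B63, D, H, K7, L, M2, N, P6, Q, R, S, U2, V, W4} — 16 facts.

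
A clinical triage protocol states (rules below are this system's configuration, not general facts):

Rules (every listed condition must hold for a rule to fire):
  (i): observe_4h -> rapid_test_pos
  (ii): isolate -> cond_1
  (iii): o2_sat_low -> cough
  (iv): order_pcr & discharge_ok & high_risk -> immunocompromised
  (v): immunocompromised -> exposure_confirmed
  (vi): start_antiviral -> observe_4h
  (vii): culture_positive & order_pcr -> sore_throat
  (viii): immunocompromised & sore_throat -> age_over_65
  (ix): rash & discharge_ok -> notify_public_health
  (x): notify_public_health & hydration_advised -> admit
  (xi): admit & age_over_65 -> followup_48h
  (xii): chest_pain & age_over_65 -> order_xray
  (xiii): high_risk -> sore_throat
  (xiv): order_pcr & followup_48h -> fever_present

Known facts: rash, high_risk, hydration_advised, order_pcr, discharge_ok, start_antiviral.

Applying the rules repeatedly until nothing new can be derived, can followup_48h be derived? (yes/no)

yes

Round 1: (iv) [order_pcr & discharge_ok & high_risk -> immunocompromised]; (vi) [start_antiviral -> observe_4h]; (ix) [rash & discharge_ok -> notify_public_health]; (xiii) [high_risk -> sore_throat]. New: immunocompromised, observe_4h, notify_public_health, sore_throat.
Round 2: (i) [observe_4h -> rapid_test_pos]; (v) [immunocompromised -> exposure_confirmed]; (viii) [immunocompromised & sore_throat -> age_over_65]; (x) [notify_public_health & hydration_advised -> admit]. New: rapid_test_pos, exposure_confirmed, age_over_65, admit.
Round 3: (xi) [admit & age_over_65 -> followup_48h]. New: followup_48h.
Round 4: (xiv) [order_pcr & followup_48h -> fever_present]. New: fever_present.
followup_48h appears in round 3, so it is derivable.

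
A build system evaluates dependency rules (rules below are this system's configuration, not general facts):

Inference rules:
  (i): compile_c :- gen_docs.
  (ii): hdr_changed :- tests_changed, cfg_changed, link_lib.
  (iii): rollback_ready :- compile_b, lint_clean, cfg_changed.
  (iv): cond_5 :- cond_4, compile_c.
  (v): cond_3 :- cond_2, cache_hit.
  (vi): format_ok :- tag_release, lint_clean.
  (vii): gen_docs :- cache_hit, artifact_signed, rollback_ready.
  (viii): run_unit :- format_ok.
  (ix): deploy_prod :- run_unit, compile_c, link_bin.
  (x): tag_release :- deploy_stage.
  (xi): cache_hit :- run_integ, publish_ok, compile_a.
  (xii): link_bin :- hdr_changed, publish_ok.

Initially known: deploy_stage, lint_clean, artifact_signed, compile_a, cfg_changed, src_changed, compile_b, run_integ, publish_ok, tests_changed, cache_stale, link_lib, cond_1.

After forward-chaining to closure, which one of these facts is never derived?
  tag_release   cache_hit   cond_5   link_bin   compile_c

cond_5

Round 1 — (ii), (iii), (x), (xi), derive hdr_changed, rollback_ready, tag_release, cache_hit.
Round 2 — (vi), (vii), (xii), derive format_ok, gen_docs, link_bin.
Round 3 — (i), (viii), derive compile_c, run_unit.
Round 4 — (ix), derive deploy_prod.
Derived: cache_hit (round 1), link_bin (round 2), tag_release (round 1), compile_c (round 3). cond_5 never appears in any round.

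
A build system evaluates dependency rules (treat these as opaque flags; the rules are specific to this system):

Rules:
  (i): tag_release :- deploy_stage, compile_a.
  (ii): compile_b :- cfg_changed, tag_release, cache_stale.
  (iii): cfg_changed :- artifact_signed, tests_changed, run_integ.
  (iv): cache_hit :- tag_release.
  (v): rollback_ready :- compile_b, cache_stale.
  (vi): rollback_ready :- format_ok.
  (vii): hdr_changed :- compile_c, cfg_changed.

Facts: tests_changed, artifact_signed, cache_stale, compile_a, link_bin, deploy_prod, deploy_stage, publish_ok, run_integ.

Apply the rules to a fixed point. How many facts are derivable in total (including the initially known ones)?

14

Round 1 — (i), (iii), derive tag_release, cfg_changed.
Round 2 — (ii), (iv), derive compile_b, cache_hit.
Round 3 — (v), derive rollback_ready.
Closure: {artifact_signed, cache_hit, cache_stale, cfg_changed, compile_a, compile_b, deploy_prod, deploy_stage, link_bin, publish_ok, rollback_ready, run_integ, tag_release, tests_changed} — 14 facts.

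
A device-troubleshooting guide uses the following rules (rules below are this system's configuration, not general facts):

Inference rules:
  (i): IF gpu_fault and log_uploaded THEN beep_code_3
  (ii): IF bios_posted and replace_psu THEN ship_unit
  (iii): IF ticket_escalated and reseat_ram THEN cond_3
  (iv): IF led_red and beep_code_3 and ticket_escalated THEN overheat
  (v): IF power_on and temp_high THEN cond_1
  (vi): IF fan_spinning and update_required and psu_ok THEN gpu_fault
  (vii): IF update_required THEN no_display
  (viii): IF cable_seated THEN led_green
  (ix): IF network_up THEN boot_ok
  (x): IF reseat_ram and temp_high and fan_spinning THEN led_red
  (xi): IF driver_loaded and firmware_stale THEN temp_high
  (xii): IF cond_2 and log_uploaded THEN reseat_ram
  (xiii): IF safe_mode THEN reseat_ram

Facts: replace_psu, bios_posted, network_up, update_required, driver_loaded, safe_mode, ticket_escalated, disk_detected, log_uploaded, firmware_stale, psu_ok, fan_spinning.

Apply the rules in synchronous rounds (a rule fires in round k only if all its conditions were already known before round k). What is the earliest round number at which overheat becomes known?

Round 1: (ii) [IF bios_posted and replace_psu THEN ship_unit]; (vi) [IF fan_spinning and update_required and psu_ok THEN gpu_fault]; (vii) [IF update_required THEN no_display]; (ix) [IF network_up THEN boot_ok]; (xi) [IF driver_loaded and firmware_stale THEN temp_high]; (xiii) [IF safe_mode THEN reseat_ram]. New: ship_unit, gpu_fault, no_display, boot_ok, temp_high, reseat_ram.
Round 2: (i) [IF gpu_fault and log_uploaded THEN beep_code_3]; (iii) [IF ticket_escalated and reseat_ram THEN cond_3]; (x) [IF reseat_ram and temp_high and fan_spinning THEN led_red]. New: beep_code_3, cond_3, led_red.
Round 3: (iv) [IF led_red and beep_code_3 and ticket_escalated THEN overheat]. New: overheat.
overheat first appears in round 3.

3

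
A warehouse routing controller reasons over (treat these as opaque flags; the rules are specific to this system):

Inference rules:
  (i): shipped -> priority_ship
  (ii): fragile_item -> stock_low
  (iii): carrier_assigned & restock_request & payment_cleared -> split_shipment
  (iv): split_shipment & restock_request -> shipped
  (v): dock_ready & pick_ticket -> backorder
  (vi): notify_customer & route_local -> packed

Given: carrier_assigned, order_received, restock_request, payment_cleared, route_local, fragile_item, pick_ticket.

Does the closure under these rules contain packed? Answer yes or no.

Round 1: (ii) [fragile_item -> stock_low]; (iii) [carrier_assigned & restock_request & payment_cleared -> split_shipment]. New: stock_low, split_shipment.
Round 2: (iv) [split_shipment & restock_request -> shipped]. New: shipped.
Round 3: (i) [shipped -> priority_ship]. New: priority_ship.
Fixed point reached. packed is concluded only by (vi); (vi) needs notify_customer (never derived).

no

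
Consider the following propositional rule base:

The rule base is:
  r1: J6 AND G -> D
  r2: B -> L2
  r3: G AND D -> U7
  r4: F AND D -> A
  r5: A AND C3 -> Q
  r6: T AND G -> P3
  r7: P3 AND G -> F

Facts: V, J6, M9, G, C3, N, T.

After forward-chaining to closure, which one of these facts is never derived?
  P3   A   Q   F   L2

L2

[1] r1 [J6 AND G -> D]; r6 [T AND G -> P3]. ⇒ new: D, P3.
[2] r3 [G AND D -> U7]; r7 [P3 AND G -> F]. ⇒ new: U7, F.
[3] r4 [F AND D -> A]. ⇒ new: A.
[4] r5 [A AND C3 -> Q]. ⇒ new: Q.
Derived: A (round 3), Q (round 4), F (round 2), P3 (round 1). L2 never appears in any round.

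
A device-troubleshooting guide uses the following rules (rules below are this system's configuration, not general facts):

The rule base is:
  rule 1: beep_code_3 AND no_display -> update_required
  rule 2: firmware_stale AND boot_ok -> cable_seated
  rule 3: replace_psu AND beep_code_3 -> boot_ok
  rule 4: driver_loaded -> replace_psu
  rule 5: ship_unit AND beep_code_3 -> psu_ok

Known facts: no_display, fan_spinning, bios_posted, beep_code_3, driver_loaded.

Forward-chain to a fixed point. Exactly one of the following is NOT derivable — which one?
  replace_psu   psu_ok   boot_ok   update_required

[1] rule 1 [beep_code_3 AND no_display -> update_required]; rule 4 [driver_loaded -> replace_psu]. ⇒ new: update_required, replace_psu.
[2] rule 3 [replace_psu AND beep_code_3 -> boot_ok]. ⇒ new: boot_ok.
Derived: replace_psu (round 1), boot_ok (round 2), update_required (round 1). psu_ok never appears in any round.

psu_ok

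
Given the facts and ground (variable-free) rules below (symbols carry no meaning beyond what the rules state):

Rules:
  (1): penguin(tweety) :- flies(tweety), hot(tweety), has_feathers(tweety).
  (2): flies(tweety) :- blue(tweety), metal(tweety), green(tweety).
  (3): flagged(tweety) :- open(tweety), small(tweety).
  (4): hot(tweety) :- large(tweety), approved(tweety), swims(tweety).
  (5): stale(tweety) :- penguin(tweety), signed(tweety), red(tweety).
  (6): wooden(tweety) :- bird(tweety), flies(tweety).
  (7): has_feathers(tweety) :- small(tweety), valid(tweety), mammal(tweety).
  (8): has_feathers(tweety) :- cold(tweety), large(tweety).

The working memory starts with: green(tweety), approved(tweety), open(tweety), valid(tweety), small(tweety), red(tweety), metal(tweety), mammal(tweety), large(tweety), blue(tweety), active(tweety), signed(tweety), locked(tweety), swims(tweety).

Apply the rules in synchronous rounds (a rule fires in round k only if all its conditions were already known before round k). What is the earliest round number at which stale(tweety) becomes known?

Round 1: (2) [flies(tweety) :- blue(tweety), metal(tweety), green(tweety).]; (3) [flagged(tweety) :- open(tweety), small(tweety).]; (4) [hot(tweety) :- large(tweety), approved(tweety), swims(tweety).]; (7) [has_feathers(tweety) :- small(tweety), valid(tweety), mammal(tweety).]. Adds flies(tweety), flagged(tweety), hot(tweety), has_feathers(tweety).
Round 2: (1) [penguin(tweety) :- flies(tweety), hot(tweety), has_feathers(tweety).]. Adds penguin(tweety).
Round 3: (5) [stale(tweety) :- penguin(tweety), signed(tweety), red(tweety).]. Adds stale(tweety).
stale(tweety) first appears in round 3.

3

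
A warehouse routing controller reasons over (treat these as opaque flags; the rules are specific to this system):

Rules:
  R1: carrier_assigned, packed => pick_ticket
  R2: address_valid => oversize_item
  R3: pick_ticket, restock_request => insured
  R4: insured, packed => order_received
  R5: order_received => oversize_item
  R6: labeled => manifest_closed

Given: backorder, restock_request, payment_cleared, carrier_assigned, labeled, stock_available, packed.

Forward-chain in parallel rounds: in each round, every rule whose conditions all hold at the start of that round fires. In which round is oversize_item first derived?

Round 1 fires R1, R6, giving pick_ticket, manifest_closed.
Round 2 fires R3, giving insured.
Round 3 fires R4, giving order_received.
Round 4 fires R5, giving oversize_item.
oversize_item first appears in round 4.

4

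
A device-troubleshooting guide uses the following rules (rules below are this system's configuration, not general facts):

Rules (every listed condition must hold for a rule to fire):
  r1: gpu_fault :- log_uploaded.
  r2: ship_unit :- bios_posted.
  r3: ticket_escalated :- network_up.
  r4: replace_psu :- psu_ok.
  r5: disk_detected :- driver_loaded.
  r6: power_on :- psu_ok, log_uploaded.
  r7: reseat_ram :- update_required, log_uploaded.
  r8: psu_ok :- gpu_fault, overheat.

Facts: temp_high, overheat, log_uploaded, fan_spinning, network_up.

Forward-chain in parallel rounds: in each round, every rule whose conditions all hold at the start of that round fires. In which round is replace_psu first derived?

3

Round 1: r1 [gpu_fault :- log_uploaded.]; r3 [ticket_escalated :- network_up.]. New: gpu_fault, ticket_escalated.
Round 2: r8 [psu_ok :- gpu_fault, overheat.]. New: psu_ok.
Round 3: r4 [replace_psu :- psu_ok.]; r6 [power_on :- psu_ok, log_uploaded.]. New: replace_psu, power_on.
replace_psu first appears in round 3.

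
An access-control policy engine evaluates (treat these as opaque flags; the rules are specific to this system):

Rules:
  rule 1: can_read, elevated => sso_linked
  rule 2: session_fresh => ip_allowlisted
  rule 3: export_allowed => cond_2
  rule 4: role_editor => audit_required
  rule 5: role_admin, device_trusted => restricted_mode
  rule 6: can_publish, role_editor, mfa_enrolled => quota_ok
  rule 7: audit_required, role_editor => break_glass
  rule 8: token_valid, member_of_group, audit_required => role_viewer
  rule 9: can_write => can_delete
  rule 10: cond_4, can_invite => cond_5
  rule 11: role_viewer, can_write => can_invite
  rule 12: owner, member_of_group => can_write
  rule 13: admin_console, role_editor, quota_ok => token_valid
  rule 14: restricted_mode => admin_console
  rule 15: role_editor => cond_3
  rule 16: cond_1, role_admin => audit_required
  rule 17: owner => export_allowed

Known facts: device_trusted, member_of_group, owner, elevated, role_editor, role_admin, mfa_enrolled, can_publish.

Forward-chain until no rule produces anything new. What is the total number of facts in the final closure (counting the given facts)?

Round 1 fires rule 4, rule 5, rule 6, rule 12, rule 15, rule 17, giving audit_required, restricted_mode, quota_ok, can_write, cond_3, export_allowed.
Round 2 fires rule 3, rule 7, rule 9, rule 14, giving cond_2, break_glass, can_delete, admin_console.
Round 3 fires rule 13, giving token_valid.
Round 4 fires rule 8, giving role_viewer.
Round 5 fires rule 11, giving can_invite.
Closure: {admin_console, audit_required, break_glass, can_delete, can_invite, can_publish, can_write, cond_2, cond_3, device_trusted, elevated, export_allowed, member_of_group, mfa_enrolled, owner, quota_ok, restricted_mode, role_admin, role_editor, role_viewer, token_valid} — 21 facts.

21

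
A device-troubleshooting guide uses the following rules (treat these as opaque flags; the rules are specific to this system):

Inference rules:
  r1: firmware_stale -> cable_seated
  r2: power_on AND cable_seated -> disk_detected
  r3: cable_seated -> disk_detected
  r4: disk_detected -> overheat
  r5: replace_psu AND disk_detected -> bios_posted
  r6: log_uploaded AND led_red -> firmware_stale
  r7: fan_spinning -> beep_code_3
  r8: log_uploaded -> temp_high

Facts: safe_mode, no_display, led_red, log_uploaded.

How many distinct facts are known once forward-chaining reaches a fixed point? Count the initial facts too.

Round 1: r6 [log_uploaded AND led_red -> firmware_stale]; r8 [log_uploaded -> temp_high]. New: firmware_stale, temp_high.
Round 2: r1 [firmware_stale -> cable_seated]. New: cable_seated.
Round 3: r3 [cable_seated -> disk_detected]. New: disk_detected.
Round 4: r4 [disk_detected -> overheat]. New: overheat.
Closure: {cable_seated, disk_detected, firmware_stale, led_red, log_uploaded, no_display, overheat, safe_mode, temp_high} — 9 facts.

9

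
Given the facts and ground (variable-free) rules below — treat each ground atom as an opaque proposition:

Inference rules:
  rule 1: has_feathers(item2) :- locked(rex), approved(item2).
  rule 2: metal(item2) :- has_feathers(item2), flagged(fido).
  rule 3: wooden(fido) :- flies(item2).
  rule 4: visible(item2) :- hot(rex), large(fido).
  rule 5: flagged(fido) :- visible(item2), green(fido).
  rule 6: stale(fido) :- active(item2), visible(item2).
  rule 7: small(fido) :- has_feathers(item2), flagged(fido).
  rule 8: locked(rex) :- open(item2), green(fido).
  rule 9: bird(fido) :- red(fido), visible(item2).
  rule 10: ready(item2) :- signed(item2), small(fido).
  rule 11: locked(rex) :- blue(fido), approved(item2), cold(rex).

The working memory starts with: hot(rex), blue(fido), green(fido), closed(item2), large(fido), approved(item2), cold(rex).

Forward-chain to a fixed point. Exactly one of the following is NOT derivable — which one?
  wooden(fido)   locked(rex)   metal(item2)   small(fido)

wooden(fido)

Round 1 — rule 4, rule 11, derive visible(item2), locked(rex).
Round 2 — rule 1, rule 5, derive has_feathers(item2), flagged(fido).
Round 3 — rule 2, rule 7, derive metal(item2), small(fido).
Derived: metal(item2) (round 3), small(fido) (round 3), locked(rex) (round 1). wooden(fido) never appears in any round.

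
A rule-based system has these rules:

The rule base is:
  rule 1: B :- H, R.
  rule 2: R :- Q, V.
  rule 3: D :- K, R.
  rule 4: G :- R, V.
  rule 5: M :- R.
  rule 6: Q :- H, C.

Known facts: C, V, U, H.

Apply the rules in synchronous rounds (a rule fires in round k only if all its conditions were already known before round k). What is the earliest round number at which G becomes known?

3

Round 1 — rule 6, derive Q.
Round 2 — rule 2, derive R.
Round 3 — rule 1, rule 4, rule 5, derive B, G, M.
G first appears in round 3.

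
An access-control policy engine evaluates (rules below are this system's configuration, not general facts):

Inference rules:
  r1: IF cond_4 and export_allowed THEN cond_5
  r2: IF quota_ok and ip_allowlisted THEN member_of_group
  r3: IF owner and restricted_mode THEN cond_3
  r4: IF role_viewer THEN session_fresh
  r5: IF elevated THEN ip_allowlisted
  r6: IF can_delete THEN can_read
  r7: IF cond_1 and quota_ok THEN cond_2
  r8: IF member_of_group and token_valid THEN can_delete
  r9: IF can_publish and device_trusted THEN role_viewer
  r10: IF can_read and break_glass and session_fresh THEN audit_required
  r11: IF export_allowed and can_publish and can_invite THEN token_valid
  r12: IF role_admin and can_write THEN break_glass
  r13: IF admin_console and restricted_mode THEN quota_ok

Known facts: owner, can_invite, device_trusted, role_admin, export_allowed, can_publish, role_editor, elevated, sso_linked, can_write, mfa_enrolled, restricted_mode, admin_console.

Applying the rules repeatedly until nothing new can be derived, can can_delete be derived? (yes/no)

yes

[1] r3 [IF owner and restricted_mode THEN cond_3]; r5 [IF elevated THEN ip_allowlisted]; r9 [IF can_publish and device_trusted THEN role_viewer]; r11 [IF export_allowed and can_publish and can_invite THEN token_valid]; r12 [IF role_admin and can_write THEN break_glass]; r13 [IF admin_console and restricted_mode THEN quota_ok]. ⇒ new: cond_3, ip_allowlisted, role_viewer, token_valid, break_glass, quota_ok.
[2] r2 [IF quota_ok and ip_allowlisted THEN member_of_group]; r4 [IF role_viewer THEN session_fresh]. ⇒ new: member_of_group, session_fresh.
[3] r8 [IF member_of_group and token_valid THEN can_delete]. ⇒ new: can_delete.
[4] r6 [IF can_delete THEN can_read]. ⇒ new: can_read.
[5] r10 [IF can_read and break_glass and session_fresh THEN audit_required]. ⇒ new: audit_required.
can_delete appears in round 3, so it is derivable.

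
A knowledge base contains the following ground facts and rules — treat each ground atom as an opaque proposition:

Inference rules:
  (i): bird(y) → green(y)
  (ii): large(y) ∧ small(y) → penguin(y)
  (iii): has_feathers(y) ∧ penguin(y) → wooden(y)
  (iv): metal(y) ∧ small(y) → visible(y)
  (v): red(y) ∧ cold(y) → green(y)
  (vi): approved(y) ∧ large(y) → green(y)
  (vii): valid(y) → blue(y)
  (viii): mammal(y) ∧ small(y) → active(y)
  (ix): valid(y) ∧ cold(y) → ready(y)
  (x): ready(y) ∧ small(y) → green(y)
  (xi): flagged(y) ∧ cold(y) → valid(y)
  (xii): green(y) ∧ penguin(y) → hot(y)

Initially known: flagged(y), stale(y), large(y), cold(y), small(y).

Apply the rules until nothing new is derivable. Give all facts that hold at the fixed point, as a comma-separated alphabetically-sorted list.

Round 1: (ii) [large(y) ∧ small(y) → penguin(y)]; (xi) [flagged(y) ∧ cold(y) → valid(y)]. Adds penguin(y), valid(y).
Round 2: (vii) [valid(y) → blue(y)]; (ix) [valid(y) ∧ cold(y) → ready(y)]. Adds blue(y), ready(y).
Round 3: (x) [ready(y) ∧ small(y) → green(y)]. Adds green(y).
Round 4: (xii) [green(y) ∧ penguin(y) → hot(y)]. Adds hot(y).

blue(y), cold(y), flagged(y), green(y), hot(y), large(y), penguin(y), ready(y), small(y), stale(y), valid(y)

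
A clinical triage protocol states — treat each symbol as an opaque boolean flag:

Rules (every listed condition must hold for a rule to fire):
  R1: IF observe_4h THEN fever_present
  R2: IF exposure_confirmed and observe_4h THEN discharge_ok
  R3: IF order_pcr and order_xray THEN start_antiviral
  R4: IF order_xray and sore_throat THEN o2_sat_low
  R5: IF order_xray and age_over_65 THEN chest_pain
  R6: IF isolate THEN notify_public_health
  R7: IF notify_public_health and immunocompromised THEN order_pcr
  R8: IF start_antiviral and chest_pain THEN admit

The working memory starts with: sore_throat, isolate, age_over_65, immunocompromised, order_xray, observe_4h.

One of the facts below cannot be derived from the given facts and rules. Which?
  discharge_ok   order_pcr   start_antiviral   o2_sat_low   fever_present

[1] R1 [IF observe_4h THEN fever_present]; R4 [IF order_xray and sore_throat THEN o2_sat_low]; R5 [IF order_xray and age_over_65 THEN chest_pain]; R6 [IF isolate THEN notify_public_health]. ⇒ new: fever_present, o2_sat_low, chest_pain, notify_public_health.
[2] R7 [IF notify_public_health and immunocompromised THEN order_pcr]. ⇒ new: order_pcr.
[3] R3 [IF order_pcr and order_xray THEN start_antiviral]. ⇒ new: start_antiviral.
[4] R8 [IF start_antiviral and chest_pain THEN admit]. ⇒ new: admit.
Derived: start_antiviral (round 3), fever_present (round 1), order_pcr (round 2), o2_sat_low (round 1). discharge_ok never appears in any round.

discharge_ok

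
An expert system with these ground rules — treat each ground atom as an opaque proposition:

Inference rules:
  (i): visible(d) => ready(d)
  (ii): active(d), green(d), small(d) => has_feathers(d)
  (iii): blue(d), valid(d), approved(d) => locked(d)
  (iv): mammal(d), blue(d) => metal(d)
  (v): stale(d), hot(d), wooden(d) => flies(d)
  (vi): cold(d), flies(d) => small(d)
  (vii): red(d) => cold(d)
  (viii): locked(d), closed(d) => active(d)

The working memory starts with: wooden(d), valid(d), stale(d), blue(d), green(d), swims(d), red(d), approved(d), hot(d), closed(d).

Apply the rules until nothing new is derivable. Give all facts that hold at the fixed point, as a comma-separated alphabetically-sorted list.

active(d), approved(d), blue(d), closed(d), cold(d), flies(d), green(d), has_feathers(d), hot(d), locked(d), red(d), small(d), stale(d), swims(d), valid(d), wooden(d)

Round 1: (iii) [blue(d), valid(d), approved(d) => locked(d)]; (v) [stale(d), hot(d), wooden(d) => flies(d)]; (vii) [red(d) => cold(d)]. New: locked(d), flies(d), cold(d).
Round 2: (vi) [cold(d), flies(d) => small(d)]; (viii) [locked(d), closed(d) => active(d)]. New: small(d), active(d).
Round 3: (ii) [active(d), green(d), small(d) => has_feathers(d)]. New: has_feathers(d).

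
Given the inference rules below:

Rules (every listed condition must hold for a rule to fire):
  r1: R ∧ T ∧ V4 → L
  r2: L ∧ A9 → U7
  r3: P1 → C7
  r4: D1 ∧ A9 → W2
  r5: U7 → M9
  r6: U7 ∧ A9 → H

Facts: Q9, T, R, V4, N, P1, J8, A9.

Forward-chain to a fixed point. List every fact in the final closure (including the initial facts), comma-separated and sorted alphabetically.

A9, C7, H, J8, L, M9, N, P1, Q9, R, T, U7, V4

Round 1: r1 [R ∧ T ∧ V4 → L]; r3 [P1 → C7]. New: L, C7.
Round 2: r2 [L ∧ A9 → U7]. New: U7.
Round 3: r5 [U7 → M9]; r6 [U7 ∧ A9 → H]. New: M9, H.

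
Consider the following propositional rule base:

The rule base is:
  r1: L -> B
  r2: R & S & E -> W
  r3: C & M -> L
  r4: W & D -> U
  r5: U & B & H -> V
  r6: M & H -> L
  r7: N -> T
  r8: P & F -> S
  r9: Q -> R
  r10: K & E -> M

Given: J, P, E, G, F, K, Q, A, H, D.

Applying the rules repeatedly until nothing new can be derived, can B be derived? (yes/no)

yes

[1] r8 [P & F -> S]; r9 [Q -> R]; r10 [K & E -> M]. ⇒ new: S, R, M.
[2] r2 [R & S & E -> W]; r6 [M & H -> L]. ⇒ new: W, L.
[3] r1 [L -> B]; r4 [W & D -> U]. ⇒ new: B, U.
[4] r5 [U & B & H -> V]. ⇒ new: V.
B appears in round 3, so it is derivable.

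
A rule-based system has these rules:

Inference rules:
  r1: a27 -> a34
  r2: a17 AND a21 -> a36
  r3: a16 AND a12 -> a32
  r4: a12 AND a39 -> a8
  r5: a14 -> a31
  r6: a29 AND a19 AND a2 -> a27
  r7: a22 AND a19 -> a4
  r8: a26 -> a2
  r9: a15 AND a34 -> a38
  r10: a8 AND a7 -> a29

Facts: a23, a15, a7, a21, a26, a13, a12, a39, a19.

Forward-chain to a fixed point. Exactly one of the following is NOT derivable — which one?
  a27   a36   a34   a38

Round 1: r4 [a12 AND a39 -> a8]; r8 [a26 -> a2]. New: a8, a2.
Round 2: r10 [a8 AND a7 -> a29]. New: a29.
Round 3: r6 [a29 AND a19 AND a2 -> a27]. New: a27.
Round 4: r1 [a27 -> a34]. New: a34.
Round 5: r9 [a15 AND a34 -> a38]. New: a38.
Derived: a38 (round 5), a27 (round 3), a34 (round 4). a36 never appears in any round.

a36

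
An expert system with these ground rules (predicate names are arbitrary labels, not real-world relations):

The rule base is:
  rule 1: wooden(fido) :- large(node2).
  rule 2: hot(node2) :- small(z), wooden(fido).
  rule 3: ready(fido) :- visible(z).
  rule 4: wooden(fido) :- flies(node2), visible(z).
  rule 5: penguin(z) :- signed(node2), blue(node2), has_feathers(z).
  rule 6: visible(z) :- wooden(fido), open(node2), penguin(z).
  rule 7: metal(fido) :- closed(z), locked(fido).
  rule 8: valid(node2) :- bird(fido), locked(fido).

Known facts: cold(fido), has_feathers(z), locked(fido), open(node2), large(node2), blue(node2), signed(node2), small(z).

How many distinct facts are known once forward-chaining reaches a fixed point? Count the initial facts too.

13

Round 1 fires rule 1, rule 5, giving wooden(fido), penguin(z).
Round 2 fires rule 2, rule 6, giving hot(node2), visible(z).
Round 3 fires rule 3, giving ready(fido).
Closure: {blue(node2), cold(fido), has_feathers(z), hot(node2), large(node2), locked(fido), open(node2), penguin(z), ready(fido), signed(node2), small(z), visible(z), wooden(fido)} — 13 facts.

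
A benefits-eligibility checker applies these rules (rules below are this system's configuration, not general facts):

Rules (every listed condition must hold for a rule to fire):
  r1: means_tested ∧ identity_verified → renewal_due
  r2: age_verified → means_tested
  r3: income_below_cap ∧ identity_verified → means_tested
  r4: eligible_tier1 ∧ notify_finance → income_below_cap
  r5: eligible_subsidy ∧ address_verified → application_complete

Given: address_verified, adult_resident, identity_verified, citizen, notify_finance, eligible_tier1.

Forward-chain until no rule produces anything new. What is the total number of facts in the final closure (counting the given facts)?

9

Round 1 fires r4, giving income_below_cap.
Round 2 fires r3, giving means_tested.
Round 3 fires r1, giving renewal_due.
Closure: {address_verified, adult_resident, citizen, eligible_tier1, identity_verified, income_below_cap, means_tested, notify_finance, renewal_due} — 9 facts.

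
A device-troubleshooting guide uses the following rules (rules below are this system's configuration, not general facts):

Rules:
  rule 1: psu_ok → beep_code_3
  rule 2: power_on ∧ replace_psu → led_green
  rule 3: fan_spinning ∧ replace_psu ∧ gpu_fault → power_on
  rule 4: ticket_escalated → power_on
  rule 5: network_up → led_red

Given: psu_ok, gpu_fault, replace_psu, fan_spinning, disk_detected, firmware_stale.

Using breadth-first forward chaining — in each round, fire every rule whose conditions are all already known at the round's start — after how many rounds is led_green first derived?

Round 1 — rule 1, rule 3, derive beep_code_3, power_on.
Round 2 — rule 2, derive led_green.
led_green first appears in round 2.

2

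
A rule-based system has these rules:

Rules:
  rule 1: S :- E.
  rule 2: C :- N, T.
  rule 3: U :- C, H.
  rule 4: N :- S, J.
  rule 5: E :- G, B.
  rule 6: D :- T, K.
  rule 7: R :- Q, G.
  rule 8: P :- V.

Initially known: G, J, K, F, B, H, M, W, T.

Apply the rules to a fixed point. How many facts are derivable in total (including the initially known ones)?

Round 1: rule 5 [E :- G, B.]; rule 6 [D :- T, K.]. New: E, D.
Round 2: rule 1 [S :- E.]. New: S.
Round 3: rule 4 [N :- S, J.]. New: N.
Round 4: rule 2 [C :- N, T.]. New: C.
Round 5: rule 3 [U :- C, H.]. New: U.
Closure: {B, C, D, E, F, G, H, J, K, M, N, S, T, U, W} — 15 facts.

15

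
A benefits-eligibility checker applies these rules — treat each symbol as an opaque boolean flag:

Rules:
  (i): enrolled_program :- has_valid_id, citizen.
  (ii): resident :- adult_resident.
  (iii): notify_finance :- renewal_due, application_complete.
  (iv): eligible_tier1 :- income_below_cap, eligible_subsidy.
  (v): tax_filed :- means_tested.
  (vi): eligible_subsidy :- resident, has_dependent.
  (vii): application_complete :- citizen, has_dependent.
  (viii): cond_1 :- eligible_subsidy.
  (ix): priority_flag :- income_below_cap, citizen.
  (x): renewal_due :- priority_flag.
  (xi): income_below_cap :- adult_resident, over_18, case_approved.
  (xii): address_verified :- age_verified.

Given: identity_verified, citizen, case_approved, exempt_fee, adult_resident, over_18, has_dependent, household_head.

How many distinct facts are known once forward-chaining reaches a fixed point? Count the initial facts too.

17

Round 1 — (ii), (vii), (xi), derive resident, application_complete, income_below_cap.
Round 2 — (vi), (ix), derive eligible_subsidy, priority_flag.
Round 3 — (iv), (viii), (x), derive eligible_tier1, cond_1, renewal_due.
Round 4 — (iii), derive notify_finance.
Closure: {adult_resident, application_complete, case_approved, citizen, cond_1, eligible_subsidy, eligible_tier1, exempt_fee, has_dependent, household_head, identity_verified, income_below_cap, notify_finance, over_18, priority_flag, renewal_due, resident} — 17 facts.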